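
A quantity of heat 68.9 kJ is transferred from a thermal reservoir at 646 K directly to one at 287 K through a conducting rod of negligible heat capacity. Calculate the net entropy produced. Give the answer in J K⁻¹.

ΔS_hot = −Q/T_H = −68900/646 = -106.7 J/K and ΔS_cold = +Q/T_C = 68900/287 = 240.1 J/K.
ΔS_total = -106.7 + 240.1 = 133 J/K, positive as the second law requires.

ΔS_total = 133 J/K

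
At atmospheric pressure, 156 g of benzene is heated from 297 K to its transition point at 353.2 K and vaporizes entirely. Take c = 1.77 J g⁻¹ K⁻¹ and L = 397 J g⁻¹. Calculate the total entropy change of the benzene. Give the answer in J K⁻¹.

Warming step: ΔS₁ = m c ln(T_tr/T_i) = 156 × 1.77 × ln(353.2/297) = 47.85 J/K.
Phase change: ΔS₂ = +mL/T_tr = 156 × 397 / 353.2 = 175.3 J/K.
ΔS_total = (47.85) + (175.3) = 223 J/K.

ΔS = 223 J/K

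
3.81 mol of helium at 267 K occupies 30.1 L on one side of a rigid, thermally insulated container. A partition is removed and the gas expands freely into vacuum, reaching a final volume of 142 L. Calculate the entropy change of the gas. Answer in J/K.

For an ideal gas in free expansion Q = 0 and W = 0, so T is unchanged.
Entropy is a state function; using a reversible isothermal path, ΔS_gas = nR ln(V₂/V₁) = 3.81 × 8.314 × ln(142/30.1) = 49.1 J/K.

ΔS_gas = 49.1 J/K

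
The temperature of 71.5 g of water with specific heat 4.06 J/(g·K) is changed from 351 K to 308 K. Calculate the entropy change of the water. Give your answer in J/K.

ΔS = ∫dQ_rev/T = m c ln(T₂/T₁) = 71.5 × 4.06 × ln(308/351) = -37.9 J/K.

ΔS = -37.9 J/K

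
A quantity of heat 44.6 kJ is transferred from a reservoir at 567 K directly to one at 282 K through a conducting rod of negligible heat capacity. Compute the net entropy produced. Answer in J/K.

ΔS_total = 79.5 J/K

ΔS_hot = −Q/T_H = −44600/567 = -78.66 J/K and ΔS_cold = +Q/T_C = 44600/282 = 158.2 J/K.
ΔS_total = -78.66 + 158.2 = 79.5 J/K, positive as the second law requires.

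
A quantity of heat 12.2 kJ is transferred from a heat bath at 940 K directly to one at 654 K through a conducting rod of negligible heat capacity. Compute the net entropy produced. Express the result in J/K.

ΔS_hot = −Q/T_H = −12200/940 = -12.979 J/K and ΔS_cold = +Q/T_C = 12200/654 = 18.654 J/K.
ΔS_total = -12.979 + 18.654 = 5.68 J/K, positive as the second law requires.

ΔS_total = 5.68 J/K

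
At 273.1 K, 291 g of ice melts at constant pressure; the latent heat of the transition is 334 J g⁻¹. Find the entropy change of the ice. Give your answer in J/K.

Heat absorbed by the substance: Q = mL = 291 × 334 = 97194 J.
At constant T, ΔS = Q_rev/T = 97194 / 273.1 = 356 J/K.

ΔS = 356 J/K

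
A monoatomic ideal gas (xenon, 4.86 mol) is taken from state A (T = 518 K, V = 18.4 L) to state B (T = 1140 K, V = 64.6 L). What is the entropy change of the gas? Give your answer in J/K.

ΔS = 98.6 J/K

Entropy is a state function: ΔS = nC_V ln(T₂/T₁) + nR ln(V₂/V₁), with C_V = 3R/2 = 12.47 J mol⁻¹ K⁻¹ for a monoatomic ideal gas.
ΔS = 4.86 × [12.47 × ln(1140/518) + 8.314 × ln(64.6/18.4)] = 98.6 J/K.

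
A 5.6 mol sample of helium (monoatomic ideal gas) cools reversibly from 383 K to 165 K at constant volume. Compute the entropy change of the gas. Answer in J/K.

At constant volume, ΔS = nC_V ln(T₂/T₁) with C_V = 3R/2 = 12.47 J mol⁻¹ K⁻¹.
ΔS = 5.6 × 12.47 × ln(165/383) = -58.8 J/K.

ΔS = -58.8 J/K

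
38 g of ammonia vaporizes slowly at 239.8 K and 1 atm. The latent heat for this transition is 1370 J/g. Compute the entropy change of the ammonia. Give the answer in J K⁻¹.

Heat absorbed by the substance: Q = mL = 38 × 1370 = 52060 J.
At constant T, ΔS = Q_rev/T = 52060 / 239.8 = 217 J/K.

ΔS = 217 J/K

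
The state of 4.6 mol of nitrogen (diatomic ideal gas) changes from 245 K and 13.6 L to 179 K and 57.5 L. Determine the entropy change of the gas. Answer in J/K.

ΔS = 25.1 J/K

Entropy is a state function: ΔS = nC_V ln(T₂/T₁) + nR ln(V₂/V₁), with C_V = 5R/2 = 20.79 J mol⁻¹ K⁻¹ for a diatomic ideal gas.
ΔS = 4.6 × [20.79 × ln(179/245) + 8.314 × ln(57.5/13.6)] = 25.1 J/K.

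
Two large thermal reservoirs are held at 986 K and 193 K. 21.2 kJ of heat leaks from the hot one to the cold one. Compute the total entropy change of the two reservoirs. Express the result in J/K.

ΔS_total = 88.3 J/K

ΔS_hot = −Q/T_H = −21200/986 = -21.5 J/K and ΔS_cold = +Q/T_C = 21200/193 = 109.8 J/K.
ΔS_total = -21.5 + 109.8 = 88.3 J/K, positive as the second law requires.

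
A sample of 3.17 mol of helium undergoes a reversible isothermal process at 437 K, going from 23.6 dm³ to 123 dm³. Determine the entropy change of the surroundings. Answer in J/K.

For an isothermal ideal gas ΔS_gas = nR ln(V₂/V₁) = 3.17 × 8.314 × ln(123/23.6) = 43.5 J/K.
The process is reversible, so ΔS_surr = −ΔS_gas = -43.5 J/K and ΔS_universe = 0.

ΔS_surr = -43.5 J/K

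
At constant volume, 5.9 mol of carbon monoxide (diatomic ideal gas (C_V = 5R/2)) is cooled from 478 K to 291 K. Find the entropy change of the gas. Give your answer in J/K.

At constant volume, ΔS = nC_V ln(T₂/T₁) with C_V = 5R/2 = 20.79 J mol⁻¹ K⁻¹.
ΔS = 5.9 × 20.79 × ln(291/478) = -60.9 J/K.

ΔS = -60.9 J/K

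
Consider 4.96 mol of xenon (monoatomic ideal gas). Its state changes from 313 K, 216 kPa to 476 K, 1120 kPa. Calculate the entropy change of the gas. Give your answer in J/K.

ΔS = nC_p ln(T₂/T₁) − nR ln(P₂/P₁), with C_p = 5R/2 = 20.79 J mol⁻¹ K⁻¹ for a monoatomic ideal gas.
ΔS = 4.96 × [20.79 × ln(476/313) − 8.314 × ln(1120/216)] = -24.7 J/K.

ΔS = -24.7 J/K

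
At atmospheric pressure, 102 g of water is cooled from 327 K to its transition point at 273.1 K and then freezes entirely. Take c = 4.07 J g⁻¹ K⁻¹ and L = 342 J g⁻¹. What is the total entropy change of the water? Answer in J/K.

Cooling step: ΔS₁ = m c ln(T_tr/T_i) = 102 × 4.07 × ln(273.1/327) = -74.776 J/K.
Phase change: ΔS₂ = −mL/T_tr = −102 × 342 / 273.1 = -127.73 J/K.
ΔS_total = (-74.776) + (-127.73) = -203 J/K.

ΔS = -203 J/K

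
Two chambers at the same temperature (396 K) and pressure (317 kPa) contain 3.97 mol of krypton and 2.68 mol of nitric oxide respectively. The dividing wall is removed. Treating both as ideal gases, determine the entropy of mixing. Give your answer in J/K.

Mole fractions: x_A = 3.97/6.65 = 0.597, x_B = 0.403.
ΔS_mix = −R(n_A ln x_A + n_B ln x_B) = −8.314 × (3.97 ln 0.597 + 2.68 ln 0.403) = 37.3 J/K.

ΔS_mix = 37.3 J/K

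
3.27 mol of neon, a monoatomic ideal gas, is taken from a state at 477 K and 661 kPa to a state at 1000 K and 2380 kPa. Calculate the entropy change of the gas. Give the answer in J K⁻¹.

ΔS = 15.5 J/K

ΔS = nC_p ln(T₂/T₁) − nR ln(P₂/P₁), with C_p = 5R/2 = 20.79 J mol⁻¹ K⁻¹ for a monoatomic ideal gas.
ΔS = 3.27 × [20.79 × ln(1000/477) − 8.314 × ln(2380/661)] = 15.5 J/K.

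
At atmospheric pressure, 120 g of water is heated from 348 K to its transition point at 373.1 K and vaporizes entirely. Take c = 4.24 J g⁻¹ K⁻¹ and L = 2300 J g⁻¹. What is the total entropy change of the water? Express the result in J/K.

ΔS = 775 J/K

Warming step: ΔS₁ = m c ln(T_tr/T_i) = 120 × 4.24 × ln(373.1/348) = 35.43 J/K.
Phase change: ΔS₂ = +mL/T_tr = 120 × 2300 / 373.1 = 739.7 J/K.
ΔS_total = (35.43) + (739.7) = 775 J/K.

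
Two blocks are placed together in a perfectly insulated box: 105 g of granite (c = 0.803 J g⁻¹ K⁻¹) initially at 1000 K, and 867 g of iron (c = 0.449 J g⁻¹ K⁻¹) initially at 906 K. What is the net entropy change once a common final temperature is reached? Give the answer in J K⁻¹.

Energy balance: T_f = (m₁c₁T₁ + m₂c₂T₂)/(m₁c₁ + m₂c₂) = 922.73 K.
ΔS₁ = m₁c₁ ln(T_f/T₁) = 84.315 × ln(922.73/1000) = -6.78 J/K.
ΔS₂ = m₂c₂ ln(T_f/T₂) = 389.283 × ln(922.73/906) = 7.125 J/K.
ΔS_total = -6.78 + 7.125 = 0.345 J/K.

ΔS_total = 0.345 J/K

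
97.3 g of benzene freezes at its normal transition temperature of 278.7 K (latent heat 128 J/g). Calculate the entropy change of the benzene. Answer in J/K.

ΔS = -44.7 J/K

Heat released by the substance: Q = −mL = −97.3 × 128 = −12454.4 J.
At constant T, ΔS = Q_rev/T = −12454.4 / 278.7 = -44.7 J/K.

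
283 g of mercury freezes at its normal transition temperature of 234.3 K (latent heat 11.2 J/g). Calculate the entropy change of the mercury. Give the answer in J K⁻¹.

Heat released by the substance: Q = −mL = −283 × 11.2 = −3169.6 J.
At constant T, ΔS = Q_rev/T = −3169.6 / 234.3 = -13.5 J/K.

ΔS = -13.5 J/K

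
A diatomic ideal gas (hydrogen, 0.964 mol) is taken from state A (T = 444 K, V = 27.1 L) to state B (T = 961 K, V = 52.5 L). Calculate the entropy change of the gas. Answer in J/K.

ΔS = 20.8 J/K

Entropy is a state function: ΔS = nC_V ln(T₂/T₁) + nR ln(V₂/V₁), with C_V = 5R/2 = 20.79 J mol⁻¹ K⁻¹ for a diatomic ideal gas.
ΔS = 0.964 × [20.79 × ln(961/444) + 8.314 × ln(52.5/27.1)] = 20.8 J/K.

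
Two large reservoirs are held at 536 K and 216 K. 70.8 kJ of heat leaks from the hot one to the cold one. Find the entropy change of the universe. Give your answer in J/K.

ΔS_hot = −Q/T_H = −70800/536 = -132.1 J/K and ΔS_cold = +Q/T_C = 70800/216 = 327.8 J/K.
ΔS_total = -132.1 + 327.8 = 196 J/K, positive as the second law requires.

ΔS_total = 196 J/K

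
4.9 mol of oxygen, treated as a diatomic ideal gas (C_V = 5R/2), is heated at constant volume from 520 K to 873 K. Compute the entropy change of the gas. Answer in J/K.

ΔS = 52.8 J/K

At constant volume, ΔS = nC_V ln(T₂/T₁) with C_V = 5R/2 = 20.79 J mol⁻¹ K⁻¹.
ΔS = 4.9 × 20.79 × ln(873/520) = 52.8 J/K.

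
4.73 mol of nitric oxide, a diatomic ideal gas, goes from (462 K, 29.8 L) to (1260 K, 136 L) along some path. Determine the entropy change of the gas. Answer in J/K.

ΔS = 158 J/K

Entropy is a state function: ΔS = nC_V ln(T₂/T₁) + nR ln(V₂/V₁), with C_V = 5R/2 = 20.79 J mol⁻¹ K⁻¹ for a diatomic ideal gas.
ΔS = 4.73 × [20.79 × ln(1260/462) + 8.314 × ln(136/29.8)] = 158 J/K.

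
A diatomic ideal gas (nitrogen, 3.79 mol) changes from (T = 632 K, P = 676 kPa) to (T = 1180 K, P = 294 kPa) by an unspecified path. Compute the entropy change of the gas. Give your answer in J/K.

ΔS = nC_p ln(T₂/T₁) − nR ln(P₂/P₁), with C_p = 7R/2 = 29.1 J mol⁻¹ K⁻¹ for a diatomic ideal gas.
ΔS = 3.79 × [29.1 × ln(1180/632) − 8.314 × ln(294/676)] = 95.1 J/K.

ΔS = 95.1 J/K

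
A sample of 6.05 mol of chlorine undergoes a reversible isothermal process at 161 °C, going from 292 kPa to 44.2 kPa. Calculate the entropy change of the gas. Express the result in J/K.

For an isothermal ideal gas ΔS_gas = nR ln(P₁/P₂) = 6.05 × 8.314 × ln(292/44.2) = 95 J/K.

ΔS_gas = 95 J/K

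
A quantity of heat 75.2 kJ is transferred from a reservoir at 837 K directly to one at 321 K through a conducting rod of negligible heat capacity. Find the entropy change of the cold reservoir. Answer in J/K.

The cold reservoir gains heat Q, so ΔS_cold = +Q/T_C = 75200/321 = 234 J/K.

ΔS_cold = 234 J/K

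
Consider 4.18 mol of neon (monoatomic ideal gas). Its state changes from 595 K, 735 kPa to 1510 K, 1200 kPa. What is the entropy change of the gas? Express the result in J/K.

ΔS = 63.9 J/K

ΔS = nC_p ln(T₂/T₁) − nR ln(P₂/P₁), with C_p = 5R/2 = 20.79 J mol⁻¹ K⁻¹ for a monoatomic ideal gas.
ΔS = 4.18 × [20.79 × ln(1510/595) − 8.314 × ln(1200/735)] = 63.9 J/K.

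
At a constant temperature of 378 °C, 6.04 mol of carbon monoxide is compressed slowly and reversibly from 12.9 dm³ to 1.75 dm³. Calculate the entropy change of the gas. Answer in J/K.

For an isothermal ideal gas ΔS_gas = nR ln(V₂/V₁) = 6.04 × 8.314 × ln(1.75/12.9) = -100 J/K.

ΔS_gas = -100 J/K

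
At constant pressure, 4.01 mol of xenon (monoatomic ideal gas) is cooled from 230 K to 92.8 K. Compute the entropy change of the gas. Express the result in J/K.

ΔS = -75.6 J/K

At constant pressure, ΔS = nC_p ln(T₂/T₁) with C_p = 5R/2 = 20.79 J mol⁻¹ K⁻¹.
ΔS = 4.01 × 20.79 × ln(92.8/230) = -75.6 J/K.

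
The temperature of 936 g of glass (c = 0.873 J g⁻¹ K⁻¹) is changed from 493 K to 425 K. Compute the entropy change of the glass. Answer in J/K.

ΔS = -121 J/K

ΔS = ∫dQ_rev/T = m c ln(T₂/T₁) = 936 × 0.873 × ln(425/493) = -121 J/K.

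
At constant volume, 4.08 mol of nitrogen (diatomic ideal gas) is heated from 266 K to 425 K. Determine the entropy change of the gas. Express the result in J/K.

ΔS = 39.7 J/K

At constant volume, ΔS = nC_V ln(T₂/T₁) with C_V = 5R/2 = 20.79 J mol⁻¹ K⁻¹.
ΔS = 4.08 × 20.79 × ln(425/266) = 39.7 J/K.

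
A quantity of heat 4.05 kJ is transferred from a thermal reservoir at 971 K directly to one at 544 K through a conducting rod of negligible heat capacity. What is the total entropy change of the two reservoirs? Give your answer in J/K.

ΔS_hot = −Q/T_H = −4050/971 = -4.171 J/K and ΔS_cold = +Q/T_C = 4050/544 = 7.445 J/K.
ΔS_total = -4.171 + 7.445 = 3.27 J/K, positive as the second law requires.

ΔS_total = 3.27 J/K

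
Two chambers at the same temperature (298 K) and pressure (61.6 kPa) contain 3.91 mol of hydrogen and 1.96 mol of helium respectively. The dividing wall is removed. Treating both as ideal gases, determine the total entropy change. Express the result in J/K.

Mole fractions: x_A = 3.91/5.87 = 0.666, x_B = 0.334.
ΔS_mix = −R(n_A ln x_A + n_B ln x_B) = −8.314 × (3.91 ln 0.666 + 1.96 ln 0.334) = 31.1 J/K.

ΔS_mix = 31.1 J/K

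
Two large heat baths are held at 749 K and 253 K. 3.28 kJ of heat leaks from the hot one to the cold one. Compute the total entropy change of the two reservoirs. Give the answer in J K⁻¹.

ΔS_total = 8.59 J/K

ΔS_hot = −Q/T_H = −3280/749 = -4.37917 J/K and ΔS_cold = +Q/T_C = 3280/253 = 12.9644 J/K.
ΔS_total = -4.37917 + 12.9644 = 8.59 J/K, positive as the second law requires.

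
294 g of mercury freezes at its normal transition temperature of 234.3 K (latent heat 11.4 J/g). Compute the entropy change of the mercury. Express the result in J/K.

Heat released by the substance: Q = −mL = −294 × 11.4 = −3351.6 J.
At constant T, ΔS = Q_rev/T = −3351.6 / 234.3 = -14.3 J/K.

ΔS = -14.3 J/K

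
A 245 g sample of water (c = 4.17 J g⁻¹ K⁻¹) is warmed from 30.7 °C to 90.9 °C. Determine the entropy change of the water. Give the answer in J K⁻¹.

In kelvin: T₁ = 303.85 K, T₂ = 364.05 K. ΔS = ∫dQ_rev/T = m c ln(T₂/T₁) = 245 × 4.17 × ln(364.05/303.85) = 185 J/K.

ΔS = 185 J/K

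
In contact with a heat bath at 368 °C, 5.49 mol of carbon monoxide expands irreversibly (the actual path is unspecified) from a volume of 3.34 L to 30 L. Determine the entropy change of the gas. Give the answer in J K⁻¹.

Entropy is a state function, so ΔS_gas depends only on the end states.
For an isothermal ideal gas ΔS_gas = nR ln(V₂/V₁) = 5.49 × 8.314 × ln(30/3.34) = 100 J/K.

ΔS_gas = 100 J/K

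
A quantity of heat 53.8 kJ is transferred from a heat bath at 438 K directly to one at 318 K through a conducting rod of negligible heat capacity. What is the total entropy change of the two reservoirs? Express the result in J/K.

ΔS_total = 46.4 J/K

ΔS_hot = −Q/T_H = −53800/438 = -122.8 J/K and ΔS_cold = +Q/T_C = 53800/318 = 169.2 J/K.
ΔS_total = -122.8 + 169.2 = 46.4 J/K, positive as the second law requires.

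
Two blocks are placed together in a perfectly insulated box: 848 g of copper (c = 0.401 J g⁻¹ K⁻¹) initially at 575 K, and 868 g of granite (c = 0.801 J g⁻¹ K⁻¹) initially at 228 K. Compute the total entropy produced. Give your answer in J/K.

ΔS_total = 105 J/K

Energy balance: T_f = (m₁c₁T₁ + m₂c₂T₂)/(m₁c₁ + m₂c₂) = 341.97 K.
ΔS₁ = m₁c₁ ln(T_f/T₁) = 340.048 × ln(341.97/575) = -176.7 J/K.
ΔS₂ = m₂c₂ ln(T_f/T₂) = 695.268 × ln(341.97/228) = 281.8 J/K.
ΔS_total = -176.7 + 281.8 = 105 J/K.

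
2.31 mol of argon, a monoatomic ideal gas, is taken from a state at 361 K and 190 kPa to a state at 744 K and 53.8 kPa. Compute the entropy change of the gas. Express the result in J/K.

ΔS = 59 J/K

ΔS = nC_p ln(T₂/T₁) − nR ln(P₂/P₁), with C_p = 5R/2 = 20.79 J mol⁻¹ K⁻¹ for a monoatomic ideal gas.
ΔS = 2.31 × [20.79 × ln(744/361) − 8.314 × ln(53.8/190)] = 59 J/K.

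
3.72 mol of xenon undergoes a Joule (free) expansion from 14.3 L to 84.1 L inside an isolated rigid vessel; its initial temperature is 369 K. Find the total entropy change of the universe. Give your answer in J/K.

No heat is exchanged and no work is done, so the ideal-gas temperature stays constant.
Entropy is a state function; using a reversible isothermal path, ΔS_gas = nR ln(V₂/V₁) = 3.72 × 8.314 × ln(84.1/14.3) = 54.8 J/K.
The insulated surroundings exchange no heat, so ΔS_surr = 0 and ΔS_universe = ΔS_gas.

ΔS_universe = 54.8 J/K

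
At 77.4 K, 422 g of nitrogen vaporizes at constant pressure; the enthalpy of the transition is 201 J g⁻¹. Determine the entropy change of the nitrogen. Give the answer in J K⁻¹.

Heat absorbed by the substance: Q = mL = 422 × 201 = 84822 J.
At constant T, ΔS = Q_rev/T = 84822 / 77.4 = 1100 J/K.

ΔS = 1100 J/K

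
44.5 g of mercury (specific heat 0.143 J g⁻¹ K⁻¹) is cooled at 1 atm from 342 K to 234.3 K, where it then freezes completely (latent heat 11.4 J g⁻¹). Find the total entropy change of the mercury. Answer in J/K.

Cooling step: ΔS₁ = m c ln(T_tr/T_i) = 44.5 × 0.143 × ln(234.3/342) = -2.407 J/K.
Phase change: ΔS₂ = −mL/T_tr = −44.5 × 11.4 / 234.3 = -2.165 J/K.
ΔS_total = (-2.407) + (-2.165) = -4.57 J/K.

ΔS = -4.57 J/K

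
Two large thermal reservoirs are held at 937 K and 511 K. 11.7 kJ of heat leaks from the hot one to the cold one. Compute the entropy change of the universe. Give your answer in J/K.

ΔS_hot = −Q/T_H = −11700/937 = -12.49 J/K and ΔS_cold = +Q/T_C = 11700/511 = 22.9 J/K.
ΔS_total = -12.49 + 22.9 = 10.4 J/K, positive as the second law requires.

ΔS_total = 10.4 J/K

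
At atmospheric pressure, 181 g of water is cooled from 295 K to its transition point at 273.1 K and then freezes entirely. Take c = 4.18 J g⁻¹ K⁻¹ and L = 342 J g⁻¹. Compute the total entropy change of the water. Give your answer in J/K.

ΔS = -285 J/K

Cooling step: ΔS₁ = m c ln(T_tr/T_i) = 181 × 4.18 × ln(273.1/295) = -58.36 J/K.
Phase change: ΔS₂ = −mL/T_tr = −181 × 342 / 273.1 = -226.7 J/K.
ΔS_total = (-58.36) + (-226.7) = -285 J/K.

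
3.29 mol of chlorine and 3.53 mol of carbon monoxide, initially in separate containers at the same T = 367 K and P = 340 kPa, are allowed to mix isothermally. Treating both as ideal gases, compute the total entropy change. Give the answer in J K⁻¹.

Mole fractions: x_A = 3.29/6.82 = 0.482, x_B = 0.518.
ΔS_mix = −R(n_A ln x_A + n_B ln x_B) = −8.314 × (3.29 ln 0.482 + 3.53 ln 0.518) = 39.3 J/K.

ΔS_mix = 39.3 J/K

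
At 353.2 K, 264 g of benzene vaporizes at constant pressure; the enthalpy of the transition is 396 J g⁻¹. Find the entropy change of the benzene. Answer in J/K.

ΔS = 296 J/K

Heat absorbed by the substance: Q = mL = 264 × 396 = 104544 J.
At constant T, ΔS = Q_rev/T = 104544 / 353.2 = 296 J/K.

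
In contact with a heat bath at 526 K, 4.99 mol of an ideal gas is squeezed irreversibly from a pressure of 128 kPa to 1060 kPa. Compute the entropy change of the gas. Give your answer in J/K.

ΔS_gas = -87.7 J/K

Entropy is a state function, so ΔS_gas depends only on the end states.
For an isothermal ideal gas ΔS_gas = nR ln(P₁/P₂) = 4.99 × 8.314 × ln(128/1060) = -87.7 J/K.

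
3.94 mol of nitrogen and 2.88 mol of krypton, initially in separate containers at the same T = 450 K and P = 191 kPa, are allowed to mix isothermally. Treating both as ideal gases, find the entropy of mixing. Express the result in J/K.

ΔS_mix = 38.6 J/K

Mole fractions: x_A = 3.94/6.82 = 0.578, x_B = 0.422.
ΔS_mix = −R(n_A ln x_A + n_B ln x_B) = −8.314 × (3.94 ln 0.578 + 2.88 ln 0.422) = 38.6 J/K.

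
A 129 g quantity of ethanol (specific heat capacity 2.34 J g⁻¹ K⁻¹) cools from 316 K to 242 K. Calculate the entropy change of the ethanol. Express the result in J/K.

ΔS = -80.5 J/K

ΔS = ∫dQ_rev/T = m c ln(T₂/T₁) = 129 × 2.34 × ln(242/316) = -80.5 J/K.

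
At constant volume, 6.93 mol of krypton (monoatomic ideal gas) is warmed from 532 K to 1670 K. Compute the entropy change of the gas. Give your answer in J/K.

At constant volume, ΔS = nC_V ln(T₂/T₁) with C_V = 3R/2 = 12.47 J mol⁻¹ K⁻¹.
ΔS = 6.93 × 12.47 × ln(1670/532) = 98.9 J/K.

ΔS = 98.9 J/K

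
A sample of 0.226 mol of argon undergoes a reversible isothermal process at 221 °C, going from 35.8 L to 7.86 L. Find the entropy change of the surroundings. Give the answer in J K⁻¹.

ΔS_surr = 2.85 J/K

For an isothermal ideal gas ΔS_gas = nR ln(V₂/V₁) = 0.226 × 8.314 × ln(7.86/35.8) = -2.85 J/K.
The process is reversible, so ΔS_surr = −ΔS_gas = 2.85 J/K and ΔS_universe = 0.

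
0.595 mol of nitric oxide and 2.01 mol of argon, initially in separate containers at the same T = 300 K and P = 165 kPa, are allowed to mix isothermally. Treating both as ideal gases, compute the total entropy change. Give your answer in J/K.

Mole fractions: x_A = 0.595/2.6 = 0.228, x_B = 0.772.
ΔS_mix = −R(n_A ln x_A + n_B ln x_B) = −8.314 × (0.595 ln 0.228 + 2.01 ln 0.772) = 11.6 J/K.

ΔS_mix = 11.6 J/K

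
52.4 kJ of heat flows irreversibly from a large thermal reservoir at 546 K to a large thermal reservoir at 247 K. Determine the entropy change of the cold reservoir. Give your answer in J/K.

ΔS_cold = 212 J/K

The cold reservoir gains heat Q, so ΔS_cold = +Q/T_C = 52400/247 = 212 J/K.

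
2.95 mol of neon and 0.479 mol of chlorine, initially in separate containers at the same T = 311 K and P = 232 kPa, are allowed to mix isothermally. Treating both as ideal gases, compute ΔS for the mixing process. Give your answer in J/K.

ΔS_mix = 11.5 J/K

Mole fractions: x_A = 2.95/3.43 = 0.86, x_B = 0.14.
ΔS_mix = −R(n_A ln x_A + n_B ln x_B) = −8.314 × (2.95 ln 0.86 + 0.479 ln 0.14) = 11.5 J/K.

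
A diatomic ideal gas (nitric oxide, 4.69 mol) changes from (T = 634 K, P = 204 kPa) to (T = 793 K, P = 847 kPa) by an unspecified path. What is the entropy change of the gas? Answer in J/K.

ΔS = -25 J/K

ΔS = nC_p ln(T₂/T₁) − nR ln(P₂/P₁), with C_p = 7R/2 = 29.1 J mol⁻¹ K⁻¹ for a diatomic ideal gas.
ΔS = 4.69 × [29.1 × ln(793/634) − 8.314 × ln(847/204)] = -25 J/K.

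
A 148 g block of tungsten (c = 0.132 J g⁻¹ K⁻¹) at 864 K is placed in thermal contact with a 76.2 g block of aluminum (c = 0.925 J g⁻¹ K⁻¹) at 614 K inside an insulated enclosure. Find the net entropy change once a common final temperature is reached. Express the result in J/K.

Energy balance: T_f = (m₁c₁T₁ + m₂c₂T₂)/(m₁c₁ + m₂c₂) = 668.25 K.
ΔS₁ = m₁c₁ ln(T_f/T₁) = 19.536 × ln(668.25/864) = -5.019 J/K.
ΔS₂ = m₂c₂ ln(T_f/T₂) = 70.485 × ln(668.25/614) = 5.968 J/K.
ΔS_total = -5.019 + 5.968 = 0.949 J/K.

ΔS_total = 0.949 J/K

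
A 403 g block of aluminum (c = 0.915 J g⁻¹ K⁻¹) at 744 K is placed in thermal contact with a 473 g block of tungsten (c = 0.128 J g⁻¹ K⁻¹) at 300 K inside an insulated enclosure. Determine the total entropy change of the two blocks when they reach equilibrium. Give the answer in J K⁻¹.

Energy balance: T_f = (m₁c₁T₁ + m₂c₂T₂)/(m₁c₁ + m₂c₂) = 681.38 K.
ΔS₁ = m₁c₁ ln(T_f/T₁) = 368.745 × ln(681.38/744) = -32.42 J/K.
ΔS₂ = m₂c₂ ln(T_f/T₂) = 60.544 × ln(681.38/300) = 49.67 J/K.
ΔS_total = -32.42 + 49.67 = 17.2 J/K.

ΔS_total = 17.2 J/K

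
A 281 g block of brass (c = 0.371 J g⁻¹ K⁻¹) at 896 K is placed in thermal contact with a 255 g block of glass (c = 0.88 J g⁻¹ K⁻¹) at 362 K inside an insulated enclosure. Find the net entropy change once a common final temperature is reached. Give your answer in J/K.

Energy balance: T_f = (m₁c₁T₁ + m₂c₂T₂)/(m₁c₁ + m₂c₂) = 531.39 K.
ΔS₁ = m₁c₁ ln(T_f/T₁) = 104.251 × ln(531.39/896) = -54.47 J/K.
ΔS₂ = m₂c₂ ln(T_f/T₂) = 224.4 × ln(531.39/362) = 86.14 J/K.
ΔS_total = -54.47 + 86.14 = 31.7 J/K.

ΔS_total = 31.7 J/K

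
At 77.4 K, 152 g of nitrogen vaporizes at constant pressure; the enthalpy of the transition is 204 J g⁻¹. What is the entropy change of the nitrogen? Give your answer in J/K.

Heat absorbed by the substance: Q = mL = 152 × 204 = 31008 J.
At constant T, ΔS = Q_rev/T = 31008 / 77.4 = 401 J/K.

ΔS = 401 J/K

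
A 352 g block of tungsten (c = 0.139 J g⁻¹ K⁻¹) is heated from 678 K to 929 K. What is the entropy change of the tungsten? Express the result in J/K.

ΔS = 15.4 J/K

ΔS = ∫dQ_rev/T = m c ln(T₂/T₁) = 352 × 0.139 × ln(929/678) = 15.4 J/K.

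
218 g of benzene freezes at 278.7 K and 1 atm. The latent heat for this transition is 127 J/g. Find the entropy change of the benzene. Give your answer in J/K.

ΔS = -99.3 J/K

Heat released by the substance: Q = −mL = −218 × 127 = −27686 J.
At constant T, ΔS = Q_rev/T = −27686 / 278.7 = -99.3 J/K.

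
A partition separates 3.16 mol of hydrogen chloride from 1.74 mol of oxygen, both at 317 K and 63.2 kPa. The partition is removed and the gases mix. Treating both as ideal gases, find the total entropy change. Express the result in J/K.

Mole fractions: x_A = 3.16/4.9 = 0.645, x_B = 0.355.
ΔS_mix = −R(n_A ln x_A + n_B ln x_B) = −8.314 × (3.16 ln 0.645 + 1.74 ln 0.355) = 26.5 J/K.

ΔS_mix = 26.5 J/K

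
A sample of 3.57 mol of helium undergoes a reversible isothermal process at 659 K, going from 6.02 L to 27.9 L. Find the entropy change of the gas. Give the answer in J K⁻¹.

ΔS_gas = 45.5 J/K

For an isothermal ideal gas ΔS_gas = nR ln(V₂/V₁) = 3.57 × 8.314 × ln(27.9/6.02) = 45.5 J/K.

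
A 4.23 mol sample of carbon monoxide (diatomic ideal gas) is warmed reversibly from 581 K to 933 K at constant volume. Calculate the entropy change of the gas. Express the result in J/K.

At constant volume, ΔS = nC_V ln(T₂/T₁) with C_V = 5R/2 = 20.79 J mol⁻¹ K⁻¹.
ΔS = 4.23 × 20.79 × ln(933/581) = 41.6 J/K.

ΔS = 41.6 J/K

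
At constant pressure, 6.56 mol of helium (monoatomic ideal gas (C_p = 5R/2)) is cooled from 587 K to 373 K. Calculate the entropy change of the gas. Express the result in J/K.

ΔS = -61.8 J/K

At constant pressure, ΔS = nC_p ln(T₂/T₁) with C_p = 5R/2 = 20.79 J mol⁻¹ K⁻¹.
ΔS = 6.56 × 20.79 × ln(373/587) = -61.8 J/K.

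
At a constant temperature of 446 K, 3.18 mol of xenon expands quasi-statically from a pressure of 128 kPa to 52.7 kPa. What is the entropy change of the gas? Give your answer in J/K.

For an isothermal ideal gas ΔS_gas = nR ln(P₁/P₂) = 3.18 × 8.314 × ln(128/52.7) = 23.5 J/K.

ΔS_gas = 23.5 J/K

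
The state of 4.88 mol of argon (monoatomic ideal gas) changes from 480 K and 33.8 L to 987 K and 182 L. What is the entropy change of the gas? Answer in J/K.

Entropy is a state function: ΔS = nC_V ln(T₂/T₁) + nR ln(V₂/V₁), with C_V = 3R/2 = 12.47 J mol⁻¹ K⁻¹ for a monoatomic ideal gas.
ΔS = 4.88 × [12.47 × ln(987/480) + 8.314 × ln(182/33.8)] = 112 J/K.

ΔS = 112 J/K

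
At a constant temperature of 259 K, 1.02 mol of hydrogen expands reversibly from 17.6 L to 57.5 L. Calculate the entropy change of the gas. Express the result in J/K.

For an isothermal ideal gas ΔS_gas = nR ln(V₂/V₁) = 1.02 × 8.314 × ln(57.5/17.6) = 10 J/K.

ΔS_gas = 10 J/K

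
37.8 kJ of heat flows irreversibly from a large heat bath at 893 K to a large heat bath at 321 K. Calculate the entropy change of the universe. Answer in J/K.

ΔS_total = 75.4 J/K

ΔS_hot = −Q/T_H = −37800/893 = -42.329 J/K and ΔS_cold = +Q/T_C = 37800/321 = 117.76 J/K.
ΔS_total = -42.329 + 117.76 = 75.4 J/K, positive as the second law requires.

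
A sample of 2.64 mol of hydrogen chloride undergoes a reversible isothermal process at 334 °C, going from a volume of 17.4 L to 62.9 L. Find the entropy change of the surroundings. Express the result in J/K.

ΔS_surr = -28.2 J/K

For an isothermal ideal gas ΔS_gas = nR ln(V₂/V₁) = 2.64 × 8.314 × ln(62.9/17.4) = 28.2 J/K.
The process is reversible, so ΔS_surr = −ΔS_gas = -28.2 J/K and ΔS_universe = 0.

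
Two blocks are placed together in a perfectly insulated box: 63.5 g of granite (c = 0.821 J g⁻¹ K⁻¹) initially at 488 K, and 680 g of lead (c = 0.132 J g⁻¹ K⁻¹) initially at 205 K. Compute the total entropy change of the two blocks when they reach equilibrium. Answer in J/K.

Energy balance: T_f = (m₁c₁T₁ + m₂c₂T₂)/(m₁c₁ + m₂c₂) = 308.98 K.
ΔS₁ = m₁c₁ ln(T_f/T₁) = 52.1335 × ln(308.98/488) = -23.83 J/K.
ΔS₂ = m₂c₂ ln(T_f/T₂) = 89.76 × ln(308.98/205) = 36.82 J/K.
ΔS_total = -23.83 + 36.82 = 13 J/K.

ΔS_total = 13 J/K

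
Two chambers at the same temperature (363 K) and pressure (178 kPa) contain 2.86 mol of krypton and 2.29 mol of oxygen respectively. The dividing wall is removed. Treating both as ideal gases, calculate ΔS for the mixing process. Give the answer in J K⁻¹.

Mole fractions: x_A = 2.86/5.15 = 0.555, x_B = 0.445.
ΔS_mix = −R(n_A ln x_A + n_B ln x_B) = −8.314 × (2.86 ln 0.555 + 2.29 ln 0.445) = 29.4 J/K.

ΔS_mix = 29.4 J/K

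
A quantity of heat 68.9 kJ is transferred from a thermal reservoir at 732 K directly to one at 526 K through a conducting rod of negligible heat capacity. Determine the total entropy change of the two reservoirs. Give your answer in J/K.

ΔS_hot = −Q/T_H = −68900/732 = -94.13 J/K and ΔS_cold = +Q/T_C = 68900/526 = 131 J/K.
ΔS_total = -94.13 + 131 = 36.9 J/K, positive as the second law requires.

ΔS_total = 36.9 J/K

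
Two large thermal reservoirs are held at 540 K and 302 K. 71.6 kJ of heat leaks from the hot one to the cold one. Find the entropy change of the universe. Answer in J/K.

ΔS_total = 104 J/K

ΔS_hot = −Q/T_H = −71600/540 = -132.6 J/K and ΔS_cold = +Q/T_C = 71600/302 = 237.1 J/K.
ΔS_total = -132.6 + 237.1 = 104 J/K, positive as the second law requires.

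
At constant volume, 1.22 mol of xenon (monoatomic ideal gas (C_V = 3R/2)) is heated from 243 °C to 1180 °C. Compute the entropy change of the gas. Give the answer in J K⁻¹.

In kelvin: T₁ = 516.15 K, T₂ = 1453.15 K. At constant volume, ΔS = nC_V ln(T₂/T₁) with C_V = 3R/2 = 12.47 J mol⁻¹ K⁻¹.
ΔS = 1.22 × 12.47 × ln(1453.15/516.15) = 15.7 J/K.

ΔS = 15.7 J/K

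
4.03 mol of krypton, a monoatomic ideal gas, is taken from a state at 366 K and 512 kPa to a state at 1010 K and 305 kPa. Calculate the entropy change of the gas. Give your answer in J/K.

ΔS = nC_p ln(T₂/T₁) − nR ln(P₂/P₁), with C_p = 5R/2 = 20.79 J mol⁻¹ K⁻¹ for a monoatomic ideal gas.
ΔS = 4.03 × [20.79 × ln(1010/366) − 8.314 × ln(305/512)] = 102 J/K.

ΔS = 102 J/K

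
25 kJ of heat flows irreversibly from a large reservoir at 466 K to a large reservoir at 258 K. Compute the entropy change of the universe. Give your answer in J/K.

ΔS_total = 43.3 J/K

ΔS_hot = −Q/T_H = −25000/466 = -53.65 J/K and ΔS_cold = +Q/T_C = 25000/258 = 96.9 J/K.
ΔS_total = -53.65 + 96.9 = 43.3 J/K, positive as the second law requires.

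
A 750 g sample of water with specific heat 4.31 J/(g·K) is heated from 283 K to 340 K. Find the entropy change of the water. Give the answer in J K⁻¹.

ΔS = ∫dQ_rev/T = m c ln(T₂/T₁) = 750 × 4.31 × ln(340/283) = 593 J/K.

ΔS = 593 J/K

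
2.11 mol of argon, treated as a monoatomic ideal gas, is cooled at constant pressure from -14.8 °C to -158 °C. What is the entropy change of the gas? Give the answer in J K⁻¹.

ΔS = -35.4 J/K

In kelvin: T₁ = 258.35 K, T₂ = 115.15 K. At constant pressure, ΔS = nC_p ln(T₂/T₁) with C_p = 5R/2 = 20.79 J mol⁻¹ K⁻¹.
ΔS = 2.11 × 20.79 × ln(115.15/258.35) = -35.4 J/K.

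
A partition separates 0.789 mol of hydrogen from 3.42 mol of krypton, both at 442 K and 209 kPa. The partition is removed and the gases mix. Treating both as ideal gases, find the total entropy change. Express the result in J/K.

ΔS_mix = 16.9 J/K

Mole fractions: x_A = 0.789/4.21 = 0.187, x_B = 0.813.
ΔS_mix = −R(n_A ln x_A + n_B ln x_B) = −8.314 × (0.789 ln 0.187 + 3.42 ln 0.813) = 16.9 J/K.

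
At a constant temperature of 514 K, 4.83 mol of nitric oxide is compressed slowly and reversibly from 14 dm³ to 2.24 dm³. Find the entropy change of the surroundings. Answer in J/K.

For an isothermal ideal gas ΔS_gas = nR ln(V₂/V₁) = 4.83 × 8.314 × ln(2.24/14) = -73.6 J/K.
The process is reversible, so ΔS_surr = −ΔS_gas = 73.6 J/K and ΔS_universe = 0.

ΔS_surr = 73.6 J/K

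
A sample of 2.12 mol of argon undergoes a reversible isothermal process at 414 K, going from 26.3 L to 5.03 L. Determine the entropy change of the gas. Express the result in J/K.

For an isothermal ideal gas ΔS_gas = nR ln(V₂/V₁) = 2.12 × 8.314 × ln(5.03/26.3) = -29.2 J/K.

ΔS_gas = -29.2 J/K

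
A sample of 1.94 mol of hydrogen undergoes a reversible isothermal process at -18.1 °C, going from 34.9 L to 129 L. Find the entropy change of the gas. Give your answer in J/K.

ΔS_gas = 21.1 J/K

For an isothermal ideal gas ΔS_gas = nR ln(V₂/V₁) = 1.94 × 8.314 × ln(129/34.9) = 21.1 J/K.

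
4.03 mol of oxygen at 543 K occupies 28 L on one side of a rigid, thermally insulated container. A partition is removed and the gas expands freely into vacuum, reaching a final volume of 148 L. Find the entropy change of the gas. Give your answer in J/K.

No heat is exchanged and no work is done, so the ideal-gas temperature stays constant.
Entropy is a state function; using a reversible isothermal path, ΔS_gas = nR ln(V₂/V₁) = 4.03 × 8.314 × ln(148/28) = 55.8 J/K.

ΔS_gas = 55.8 J/K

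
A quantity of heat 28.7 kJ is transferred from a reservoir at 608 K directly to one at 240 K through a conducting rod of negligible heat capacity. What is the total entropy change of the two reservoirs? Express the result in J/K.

ΔS_hot = −Q/T_H = −28700/608 = -47.2 J/K and ΔS_cold = +Q/T_C = 28700/240 = 119.6 J/K.
ΔS_total = -47.2 + 119.6 = 72.4 J/K, positive as the second law requires.

ΔS_total = 72.4 J/K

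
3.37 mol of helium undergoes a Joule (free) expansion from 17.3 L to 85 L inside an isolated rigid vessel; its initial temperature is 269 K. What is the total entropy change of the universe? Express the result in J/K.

ΔS_universe = 44.6 J/K

No heat is exchanged and no work is done, so the ideal-gas temperature stays constant.
Entropy is a state function; using a reversible isothermal path, ΔS_gas = nR ln(V₂/V₁) = 3.37 × 8.314 × ln(85/17.3) = 44.6 J/K.
The insulated surroundings exchange no heat, so ΔS_surr = 0 and ΔS_universe = ΔS_gas.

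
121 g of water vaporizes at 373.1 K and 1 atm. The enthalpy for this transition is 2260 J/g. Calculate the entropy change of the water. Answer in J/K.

Heat absorbed by the substance: Q = mL = 121 × 2260 = 273460 J.
At constant T, ΔS = Q_rev/T = 273460 / 373.1 = 733 J/K.

ΔS = 733 J/K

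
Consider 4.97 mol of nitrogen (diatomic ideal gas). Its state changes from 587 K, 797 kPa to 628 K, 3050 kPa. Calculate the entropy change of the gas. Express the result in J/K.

ΔS = nC_p ln(T₂/T₁) − nR ln(P₂/P₁), with C_p = 7R/2 = 29.1 J mol⁻¹ K⁻¹ for a diatomic ideal gas.
ΔS = 4.97 × [29.1 × ln(628/587) − 8.314 × ln(3050/797)] = -45.7 J/K.

ΔS = -45.7 J/K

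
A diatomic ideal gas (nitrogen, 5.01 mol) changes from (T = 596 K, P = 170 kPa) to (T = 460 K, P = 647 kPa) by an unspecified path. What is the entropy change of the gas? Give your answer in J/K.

ΔS = nC_p ln(T₂/T₁) − nR ln(P₂/P₁), with C_p = 7R/2 = 29.1 J mol⁻¹ K⁻¹ for a diatomic ideal gas.
ΔS = 5.01 × [29.1 × ln(460/596) − 8.314 × ln(647/170)] = -93.4 J/K.

ΔS = -93.4 J/K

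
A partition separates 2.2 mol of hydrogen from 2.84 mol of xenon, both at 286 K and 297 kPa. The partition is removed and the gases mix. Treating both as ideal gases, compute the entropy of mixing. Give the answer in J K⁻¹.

Mole fractions: x_A = 2.2/5.04 = 0.437, x_B = 0.563.
ΔS_mix = −R(n_A ln x_A + n_B ln x_B) = −8.314 × (2.2 ln 0.437 + 2.84 ln 0.563) = 28.7 J/K.

ΔS_mix = 28.7 J/K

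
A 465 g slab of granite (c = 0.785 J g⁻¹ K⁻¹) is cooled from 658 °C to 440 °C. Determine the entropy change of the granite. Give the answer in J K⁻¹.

In kelvin: T₁ = 931.15 K, T₂ = 713.15 K. ΔS = ∫dQ_rev/T = m c ln(T₂/T₁) = 465 × 0.785 × ln(713.15/931.15) = -97.4 J/K.

ΔS = -97.4 J/K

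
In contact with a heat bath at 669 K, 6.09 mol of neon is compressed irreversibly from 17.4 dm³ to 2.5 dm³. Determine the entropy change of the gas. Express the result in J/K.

ΔS_gas = -98.2 J/K

Entropy is a state function, so ΔS_gas depends only on the end states.
For an isothermal ideal gas ΔS_gas = nR ln(V₂/V₁) = 6.09 × 8.314 × ln(2.5/17.4) = -98.2 J/K.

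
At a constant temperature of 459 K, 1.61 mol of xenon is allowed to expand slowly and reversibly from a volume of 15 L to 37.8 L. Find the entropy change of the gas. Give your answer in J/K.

ΔS_gas = 12.4 J/K

For an isothermal ideal gas ΔS_gas = nR ln(V₂/V₁) = 1.61 × 8.314 × ln(37.8/15) = 12.4 J/K.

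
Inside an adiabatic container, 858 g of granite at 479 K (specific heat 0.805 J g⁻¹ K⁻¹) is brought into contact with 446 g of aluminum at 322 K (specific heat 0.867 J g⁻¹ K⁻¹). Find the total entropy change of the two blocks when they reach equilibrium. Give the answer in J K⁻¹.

Energy balance: T_f = (m₁c₁T₁ + m₂c₂T₂)/(m₁c₁ + m₂c₂) = 422.65 K.
ΔS₁ = m₁c₁ ln(T_f/T₁) = 690.69 × ln(422.65/479) = -86.443 J/K.
ΔS₂ = m₂c₂ ln(T_f/T₂) = 386.682 × ln(422.65/322) = 105.18 J/K.
ΔS_total = -86.443 + 105.18 = 18.7 J/K.

ΔS_total = 18.7 J/K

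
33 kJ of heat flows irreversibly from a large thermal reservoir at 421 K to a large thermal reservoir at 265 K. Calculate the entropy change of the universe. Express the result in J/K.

ΔS_hot = −Q/T_H = −33000/421 = -78.38 J/K and ΔS_cold = +Q/T_C = 33000/265 = 124.5 J/K.
ΔS_total = -78.38 + 124.5 = 46.1 J/K, positive as the second law requires.

ΔS_total = 46.1 J/K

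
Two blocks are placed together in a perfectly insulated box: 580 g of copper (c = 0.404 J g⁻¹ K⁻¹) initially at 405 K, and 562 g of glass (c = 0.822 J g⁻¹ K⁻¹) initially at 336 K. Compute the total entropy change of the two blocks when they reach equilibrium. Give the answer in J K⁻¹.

Energy balance: T_f = (m₁c₁T₁ + m₂c₂T₂)/(m₁c₁ + m₂c₂) = 359.22 K.
ΔS₁ = m₁c₁ ln(T_f/T₁) = 234.32 × ln(359.22/405) = -28.11 J/K.
ΔS₂ = m₂c₂ ln(T_f/T₂) = 461.964 × ln(359.22/336) = 30.87 J/K.
ΔS_total = -28.11 + 30.87 = 2.76 J/K.

ΔS_total = 2.76 J/K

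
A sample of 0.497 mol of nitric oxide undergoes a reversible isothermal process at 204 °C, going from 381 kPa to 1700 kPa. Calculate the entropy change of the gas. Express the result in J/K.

For an isothermal ideal gas ΔS_gas = nR ln(P₁/P₂) = 0.497 × 8.314 × ln(381/1700) = -6.18 J/K.

ΔS_gas = -6.18 J/K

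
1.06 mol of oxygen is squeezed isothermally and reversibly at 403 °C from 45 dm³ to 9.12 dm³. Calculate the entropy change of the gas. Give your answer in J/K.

For an isothermal ideal gas ΔS_gas = nR ln(V₂/V₁) = 1.06 × 8.314 × ln(9.12/45) = -14.1 J/K.

ΔS_gas = -14.1 J/K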